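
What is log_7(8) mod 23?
20

Baby-step giant-step with step n = ⌈√23⌉ = 5.
Baby steps 7^j mod 23 (j:value) for j=0..4: 0:1, 1:7, 2:3, 3:21, 4:9.
Giant-step multiplier: 7^(-5) ≡ 7^(22-5) = 7^17 ≡ 19 (mod 23).
Giant steps γ_i = 8·19^i mod 23: γ_0=8, γ_1=14, γ_2=13, γ_3=17, γ_4=1 (in table at j=0).
x = i·n + j = 4·5 + 0 = 20.
Check: 7^20 ≡ 8 (mod 23).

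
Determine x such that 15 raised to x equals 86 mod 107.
44

Baby-step giant-step with step n = ⌈√107⌉ = 11.
Baby steps 15^j mod 107 (j:value) for j=0..10: 0:1, 1:15, 2:11, 3:58, 4:14, 5:103, 6:47, 7:63, 8:89, 9:51, 10:16.
Giant-step multiplier: 15^(-11) ≡ 15^(106-11) = 15^95 ≡ 70 (mod 107).
Giant steps γ_i = 86·70^i mod 107: γ_0=86, γ_1=28, γ_2=34, γ_3=26, γ_4=1 (in table at j=0).
x = i·n + j = 4·11 + 0 = 44.
Check: 15^44 ≡ 86 (mod 107).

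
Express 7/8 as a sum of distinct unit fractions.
1/2 + 1/3 + 1/24

Greedy algorithm:
7/8: ceiling(8/7) = 2, use 1/2
3/8: ceiling(8/3) = 3, use 1/3
1/24: ceiling(24/1) = 24, use 1/24
Result: 7/8 = 1/2 + 1/3 + 1/24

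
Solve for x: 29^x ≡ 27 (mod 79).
57

Baby-step giant-step with step n = ⌈√79⌉ = 9.
Baby steps 29^j mod 79 (j:value) for j=0..8: 0:1, 1:29, 2:51, 3:57, 4:73, 5:63, 6:10, 7:53, 8:36.
Giant-step multiplier: 29^(-9) ≡ 29^(78-9) = 29^69 ≡ 14 (mod 79).
Giant steps γ_i = 27·14^i mod 79: γ_0=27, γ_1=62, γ_2=78, γ_3=65, γ_4=41, γ_5=21, γ_6=57 (in table at j=3).
x = i·n + j = 6·9 + 3 = 57.
Check: 29^57 ≡ 27 (mod 79).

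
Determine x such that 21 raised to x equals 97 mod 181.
53

Baby-step giant-step with step n = ⌈√181⌉ = 14.
Baby steps 21^j mod 181 (j:value) for j=0..13: 0:1, 1:21, 2:79, 3:30, 4:87, 5:17, 6:176, 7:76, 8:148, 9:31, 10:108, 11:96, 12:25, 13:163.
Giant-step multiplier: 21^(-14) ≡ 21^(180-14) = 21^166 ≡ 147 (mod 181).
Giant steps γ_i = 97·147^i mod 181: γ_0=97, γ_1=141, γ_2=93, γ_3=96 (in table at j=11).
x = i·n + j = 3·14 + 11 = 53.
Check: 21^53 ≡ 97 (mod 181).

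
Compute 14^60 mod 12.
4

Repeated squaring. Binary of 60 = 111100.
14^1 ≡ 2 (mod 12); 14^2 ≡ 4 (mod 12); 14^4 ≡ 4 (mod 12); 14^8 ≡ 4 (mod 12); 14^16 ≡ 4 (mod 12); 14^32 ≡ 4 (mod 12)
14^60 = 14^4 × 14^8 × 14^16 × 14^32 ≡ 4 (mod 12)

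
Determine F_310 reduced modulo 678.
347

Matrix identity: Q^n = [[F_(n+1), F_n], [F_n, F_(n-1)]] with Q = [[1,1],[1,0]].
n = 310 = 100110110₂. Square-and-multiply, entries mod 678:
Q^1 = [[1,1],[1,0]]
Q^2 = (Q^1)² = [[2,1],[1,1]]
Q^4 = (Q^2)² = [[5,3],[3,2]]
Q^9 = (Q^4)²·Q = [[55,34],[34,21]]
Q^19 = (Q^9)²·Q = [[663,113],[113,550]]
Q^38 = (Q^19)² = [[112,113],[113,677]]
Q^77 = (Q^38)²·Q = [[566,227],[227,339]]
Q^155 = (Q^77)²·Q = [[342,341],[341,1]]
Q^310 = (Q^155)² = [[13,347],[347,344]]
F_310 mod 678 = Q^310[0][1] = 347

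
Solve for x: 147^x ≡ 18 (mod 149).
101

Baby-step giant-step with step n = ⌈√149⌉ = 13.
Baby steps 147^j mod 149 (j:value) for j=0..12: 0:1, 1:147, 2:4, 3:141, 4:16, 5:117, 6:64, 7:21, 8:107, 9:84, 10:130, 11:38, 12:73.
Giant-step multiplier: 147^(-13) ≡ 147^(148-13) = 147^135 ≡ 50 (mod 149).
Giant steps γ_i = 18·50^i mod 149: γ_0=18, γ_1=6, γ_2=2, γ_3=100, γ_4=83, γ_5=127, γ_6=92, γ_7=130 (in table at j=10).
x = i·n + j = 7·13 + 10 = 101.
Check: 147^101 ≡ 18 (mod 149).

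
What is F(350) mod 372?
317

Matrix identity: Q^n = [[F_(n+1), F_n], [F_n, F_(n-1)]] with Q = [[1,1],[1,0]].
n = 350 = 101011110₂. Square-and-multiply, entries mod 372:
Q^1 = [[1,1],[1,0]]
Q^2 = (Q^1)² = [[2,1],[1,1]]
Q^5 = (Q^2)²·Q = [[8,5],[5,3]]
Q^10 = (Q^5)² = [[89,55],[55,34]]
Q^21 = (Q^10)²·Q = [[227,158],[158,69]]
Q^43 = (Q^21)²·Q = [[129,233],[233,268]]
Q^87 = (Q^43)²·Q = [[123,250],[250,245]]
Q^175 = (Q^87)²·Q = [[369,253],[253,116]]
Q^350 = (Q^175)² = [[34,317],[317,89]]
F_350 mod 372 = Q^350[0][1] = 317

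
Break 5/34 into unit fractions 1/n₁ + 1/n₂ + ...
1/7 + 1/238

Greedy algorithm:
5/34: ceiling(34/5) = 7, use 1/7
1/238: ceiling(238/1) = 238, use 1/238
Result: 5/34 = 1/7 + 1/238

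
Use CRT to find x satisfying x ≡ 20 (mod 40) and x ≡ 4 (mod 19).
460

Using Chinese Remainder Theorem:
M = 40 × 19 = 760
M1 = 19, M2 = 40
y1 = 19^(-1) mod 40 = 19
y2 = 40^(-1) mod 19 = 10
x = (20×19×19 + 4×40×10) mod 760 = 460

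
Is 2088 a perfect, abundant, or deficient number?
abundant

Proper divisors of 2088: sum = 1 + 2 + 3 + 4 + 6 + 8 + 9 + 12 + ... + 348 + 522 + 696 + 1044 (23 divisors) = 3762
Since 3762 > 2088, 2088 is abundant.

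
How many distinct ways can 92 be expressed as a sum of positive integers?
72533807

p(n) counts ways to write n as a sum of positive integers (order ignored).
Euler's pentagonal recurrence: p(k) = p(k-1) + p(k-2) - p(k-5) - p(k-7) + p(k-12) + p(k-15) - ... (offsets j(3j∓1)/2, signs ++--, p(0)=1, p(<0)=0).
DP table for k = 0..91: p(0)=1, p(1)=1, p(2)=2, p(3)=3, p(4)=5, p(5)=7, p(6)=11, p(7)=15, p(8)=22, p(9)=30, p(10)=42, p(11)=56, p(12)=77, p(13)=101, p(14)=135, p(15)=176, p(16)=231, p(17)=297, p(18)=385, p(19)=490, p(20)=627, p(21)=792, p(22)=1002, p(23)=1255, p(24)=1575, p(25)=1958, p(26)=2436, p(27)=3010, p(28)=3718, p(29)=4565, p(30)=5604, p(31)=6842, p(32)=8349, p(33)=10143, p(34)=12310, p(35)=14883, p(36)=17977, p(37)=21637, p(38)=26015, p(39)=31185, p(40)=37338, p(41)=44583, p(42)=53174, p(43)=63261, p(44)=75175, p(45)=89134, p(46)=105558, p(47)=124754, p(48)=147273, p(49)=173525, p(50)=204226, p(51)=239943, p(52)=281589, p(53)=329931, p(54)=386155, p(55)=451276, p(56)=526823, p(57)=614154, p(58)=715220, p(59)=831820, p(60)=966467, p(61)=1121505, p(62)=1300156, p(63)=1505499, p(64)=1741630, p(65)=2012558, p(66)=2323520, p(67)=2679689, p(68)=3087735, p(69)=3554345, p(70)=4087968, p(71)=4697205, p(72)=5392783, p(73)=6185689, p(74)=7089500, p(75)=8118264, p(76)=9289091, p(77)=10619863, p(78)=12132164, p(79)=13848650, p(80)=15796476, p(81)=18004327, p(82)=20506255, p(83)=23338469, p(84)=26543660, p(85)=30167357, p(86)=34262962, p(87)=38887673, p(88)=44108109, p(89)=49995925, p(90)=56634173, p(91)=64112359.
Final step: p(92) = p(91) + p(90) - p(87) - p(85) + p(80) + p(77) - p(70) - p(66) + p(57) + p(52) - p(41) - p(35) + p(22) + p(15) - p(0)
= 64112359 + 56634173 - 38887673 - 30167357 + 15796476 + 10619863 - 4087968 - 2323520 + 614154 + 281589 - 44583 - 14883 + 1002 + 176 - 1
= 72533807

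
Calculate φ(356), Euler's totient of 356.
176

356 = 2^2 × 89
φ(n) = n × ∏(1 - 1/p) for each prime p dividing n
φ(356) = 356 × (1 - 1/2) × (1 - 1/89) = 176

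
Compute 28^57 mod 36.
28

Repeated squaring. Binary of 57 = 111001.
28^1 ≡ 28 (mod 36); 28^2 ≡ 28 (mod 36); 28^4 ≡ 28 (mod 36); 28^8 ≡ 28 (mod 36); 28^16 ≡ 28 (mod 36); 28^32 ≡ 28 (mod 36)
28^57 = 28^1 × 28^8 × 28^16 × 28^32 ≡ 28 (mod 36)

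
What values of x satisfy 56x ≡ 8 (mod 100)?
x ≡ 18 (mod 25)

gcd(56, 100) = 4, which divides 8, so solutions exist.
Divide through by 4: 14x ≡ 2 (mod 25).
Find 14^(-1) mod 25 by the extended Euclidean algorithm:
25 = 1 × 14 + 11  ⟹  11 = (1)·25 + (-1)·14
14 = 1 × 11 + 3  ⟹  3 = (-1)·25 + (2)·14
11 = 3 × 3 + 2  ⟹  2 = (4)·25 + (-7)·14
3 = 1 × 2 + 1  ⟹  1 = (-5)·25 + (9)·14
So (9)·14 ≡ 1 (mod 25), i.e. 14^(-1) ≡ 9 (mod 25).
x ≡ 9 × 2 = 18 ≡ 18 (mod 25).
Check: 56 × 18 = 1008 ≡ 8 (mod 100).
x ≡ 18 (mod 25), giving 4 solutions mod 100.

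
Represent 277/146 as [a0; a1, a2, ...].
[1; 1, 8, 1, 2, 1, 3]

Euclidean algorithm steps:
277 = 1 × 146 + 131
146 = 1 × 131 + 15
131 = 8 × 15 + 11
15 = 1 × 11 + 4
11 = 2 × 4 + 3
4 = 1 × 3 + 1
3 = 3 × 1 + 0
Continued fraction: [1; 1, 8, 1, 2, 1, 3]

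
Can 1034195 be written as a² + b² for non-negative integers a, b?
Not possible

Factorization: 1034195 = 5 × 17 × 23^3
By Fermat: n is sum of two squares iff every prime p ≡ 3 (mod 4) appears to even power.
Prime(s) ≡ 3 (mod 4) with odd exponent: [(23, 3)]
Therefore 1034195 cannot be expressed as a² + b².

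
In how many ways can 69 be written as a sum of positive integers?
3554345

p(n) counts ways to write n as a sum of positive integers (order ignored).
Euler's pentagonal recurrence: p(k) = p(k-1) + p(k-2) - p(k-5) - p(k-7) + p(k-12) + p(k-15) - ... (offsets j(3j∓1)/2, signs ++--, p(0)=1, p(<0)=0).
DP table for k = 0..68: p(0)=1, p(1)=1, p(2)=2, p(3)=3, p(4)=5, p(5)=7, p(6)=11, p(7)=15, p(8)=22, p(9)=30, p(10)=42, p(11)=56, p(12)=77, p(13)=101, p(14)=135, p(15)=176, p(16)=231, p(17)=297, p(18)=385, p(19)=490, p(20)=627, p(21)=792, p(22)=1002, p(23)=1255, p(24)=1575, p(25)=1958, p(26)=2436, p(27)=3010, p(28)=3718, p(29)=4565, p(30)=5604, p(31)=6842, p(32)=8349, p(33)=10143, p(34)=12310, p(35)=14883, p(36)=17977, p(37)=21637, p(38)=26015, p(39)=31185, p(40)=37338, p(41)=44583, p(42)=53174, p(43)=63261, p(44)=75175, p(45)=89134, p(46)=105558, p(47)=124754, p(48)=147273, p(49)=173525, p(50)=204226, p(51)=239943, p(52)=281589, p(53)=329931, p(54)=386155, p(55)=451276, p(56)=526823, p(57)=614154, p(58)=715220, p(59)=831820, p(60)=966467, p(61)=1121505, p(62)=1300156, p(63)=1505499, p(64)=1741630, p(65)=2012558, p(66)=2323520, p(67)=2679689, p(68)=3087735.
Final step: p(69) = p(68) + p(67) - p(64) - p(62) + p(57) + p(54) - p(47) - p(43) + p(34) + p(29) - p(18) - p(12)
= 3087735 + 2679689 - 1741630 - 1300156 + 614154 + 386155 - 124754 - 63261 + 12310 + 4565 - 385 - 77
= 3554345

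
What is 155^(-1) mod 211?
162

gcd(155, 211) = 1, so the inverse exists.
Extended Euclidean algorithm on (211, 155):
211 = 1 × 155 + 56  ⟹  56 = (1)·211 + (-1)·155
155 = 2 × 56 + 43  ⟹  43 = (-2)·211 + (3)·155
56 = 1 × 43 + 13  ⟹  13 = (3)·211 + (-4)·155
43 = 3 × 13 + 4  ⟹  4 = (-11)·211 + (15)·155
13 = 3 × 4 + 1  ⟹  1 = (36)·211 + (-49)·155
So (-49)·155 ≡ 1 (mod 211), i.e. 155^(-1) ≡ -49 ≡ 162 (mod 211).
Check: 155 × 162 = 25110 ≡ 1 (mod 211)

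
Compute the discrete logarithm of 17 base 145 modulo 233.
23

Baby-step giant-step with step n = ⌈√233⌉ = 16.
Baby steps 145^j mod 233 (j:value) for j=0..15: 0:1, 1:145, 2:55, 3:53, 4:229, 5:119, 6:13, 7:21, 8:16, 9:223, 10:181, 11:149, 12:169, 13:40, 14:208, 15:103.
Giant-step multiplier: 145^(-16) ≡ 145^(232-16) = 145^216 ≡ 152 (mod 233).
Giant steps γ_i = 17·152^i mod 233: γ_0=17, γ_1=21 (in table at j=7).
x = i·n + j = 1·16 + 7 = 23.
Check: 145^23 ≡ 17 (mod 233).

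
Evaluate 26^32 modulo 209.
49

Repeated squaring. Binary of 32 = 100000.
26^1 ≡ 26 (mod 209); 26^2 ≡ 49 (mod 209); 26^4 ≡ 102 (mod 209); 26^8 ≡ 163 (mod 209); 26^16 ≡ 26 (mod 209); 26^32 ≡ 49 (mod 209)
26^32 = 26^32 ≡ 49 (mod 209)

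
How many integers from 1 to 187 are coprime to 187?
160

187 = 11 × 17
φ(n) = n × ∏(1 - 1/p) for each prime p dividing n
φ(187) = 187 × (1 - 1/11) × (1 - 1/17) = 160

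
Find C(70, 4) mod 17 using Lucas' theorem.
0

Using Lucas' theorem:
Write n=70 and k=4 in base 17:
n in base 17: [4, 2]
k in base 17: [0, 4]
C(70,4) mod 17 = ∏ C(n_i, k_i) mod 17
Digit binomials (mod 17): C(4,0) = 1; C(2,4) = 0 (k_i > n_i)
Product: 1 × 0 = 0 ≡ 0 (mod 17)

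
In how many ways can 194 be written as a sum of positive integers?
2366022741845

p(n) counts ways to write n as a sum of positive integers (order ignored).
Euler's pentagonal recurrence: p(k) = p(k-1) + p(k-2) - p(k-5) - p(k-7) + p(k-12) + p(k-15) - ... (offsets j(3j∓1)/2, signs ++--, p(0)=1, p(<0)=0).
DP table for k = 0..193: p(0)=1, p(1)=1, p(2)=2, p(3)=3, p(4)=5, p(5)=7, p(6)=11, p(7)=15, p(8)=22, p(9)=30, p(10)=42, p(11)=56, p(12)=77, p(13)=101, p(14)=135, p(15)=176, p(16)=231, p(17)=297, p(18)=385, p(19)=490, p(20)=627, p(21)=792, p(22)=1002, p(23)=1255, p(24)=1575, p(25)=1958, p(26)=2436, p(27)=3010, p(28)=3718, p(29)=4565, p(30)=5604, p(31)=6842, p(32)=8349, p(33)=10143, p(34)=12310, p(35)=14883, p(36)=17977, p(37)=21637, p(38)=26015, p(39)=31185, p(40)=37338, p(41)=44583, p(42)=53174, p(43)=63261, p(44)=75175, p(45)=89134, p(46)=105558, p(47)=124754, p(48)=147273, p(49)=173525, p(50)=204226, p(51)=239943, p(52)=281589, p(53)=329931, p(54)=386155, p(55)=451276, p(56)=526823, p(57)=614154, p(58)=715220, p(59)=831820, p(60)=966467, p(61)=1121505, p(62)=1300156, p(63)=1505499, p(64)=1741630, p(65)=2012558, p(66)=2323520, p(67)=2679689, p(68)=3087735, p(69)=3554345, p(70)=4087968, p(71)=4697205, p(72)=5392783, p(73)=6185689, p(74)=7089500, p(75)=8118264, p(76)=9289091, p(77)=10619863, p(78)=12132164, p(79)=13848650, p(80)=15796476, p(81)=18004327, p(82)=20506255, p(83)=23338469, p(84)=26543660, p(85)=30167357, p(86)=34262962, p(87)=38887673, p(88)=44108109, p(89)=49995925, p(90)=56634173, p(91)=64112359, p(92)=72533807, p(93)=82010177, p(94)=92669720, p(95)=104651419, p(96)=118114304, p(97)=133230930, p(98)=150198136, p(99)=169229875, p(100)=190569292, p(101)=214481126, p(102)=241265379, p(103)=271248950, p(104)=304801365, p(105)=342325709, p(106)=384276336, p(107)=431149389, p(108)=483502844, p(109)=541946240, p(110)=607163746, p(111)=679903203, p(112)=761002156, p(113)=851376628, p(114)=952050665, p(115)=1064144451, p(116)=1188908248, p(117)=1327710076, p(118)=1482074143, p(119)=1653668665, p(120)=1844349560, p(121)=2056148051, p(122)=2291320912, p(123)=2552338241, p(124)=2841940500, p(125)=3163127352, p(126)=3519222692, p(127)=3913864295, p(128)=4351078600, p(129)=4835271870, p(130)=5371315400, p(131)=5964539504, p(132)=6620830889, p(133)=7346629512, p(134)=8149040695, p(135)=9035836076, p(136)=10015581680, p(137)=11097645016, p(138)=12292341831, p(139)=13610949895, p(140)=15065878135, p(141)=16670689208, p(142)=18440293320, p(143)=20390982757, p(144)=22540654445, p(145)=24908858009, p(146)=27517052599, p(147)=30388671978, p(148)=33549419497, p(149)=37027355200, p(150)=40853235313, p(151)=45060624582, p(152)=49686288421, p(153)=54770336324, p(154)=60356673280, p(155)=66493182097, p(156)=73232243759, p(157)=80630964769, p(158)=88751778802, p(159)=97662728555, p(160)=107438159466, p(161)=118159068427, p(162)=129913904637, p(163)=142798995930, p(164)=156919475295, p(165)=172389800255, p(166)=189334822579, p(167)=207890420102, p(168)=228204732751, p(169)=250438925115, p(170)=274768617130, p(171)=301384802048, p(172)=330495499613, p(173)=362326859895, p(174)=397125074750, p(175)=435157697830, p(176)=476715857290, p(177)=522115831195, p(178)=571701605655, p(179)=625846753120, p(180)=684957390936, p(181)=749474411781, p(182)=819876908323, p(183)=896684817527, p(184)=980462880430, p(185)=1071823774337, p(186)=1171432692373, p(187)=1280011042268, p(188)=1398341745571, p(189)=1527273599625, p(190)=1667727404093, p(191)=1820701100652, p(192)=1987276856363, p(193)=2168627105469.
Final step: p(194) = p(193) + p(192) - p(189) - p(187) + p(182) + p(179) - p(172) - p(168) + p(159) + p(154) - p(143) - p(137) + p(124) + p(117) - p(102) - p(94) + p(77) + p(68) - p(49) - p(39) + p(18) + p(7)
= 2168627105469 + 1987276856363 - 1527273599625 - 1280011042268 + 819876908323 + 625846753120 - 330495499613 - 228204732751 + 97662728555 + 60356673280 - 20390982757 - 11097645016 + 2841940500 + 1327710076 - 241265379 - 92669720 + 10619863 + 3087735 - 173525 - 31185 + 385 + 15
= 2366022741845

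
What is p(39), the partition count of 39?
31185

p(n) counts ways to write n as a sum of positive integers (order ignored).
Euler's pentagonal recurrence: p(k) = p(k-1) + p(k-2) - p(k-5) - p(k-7) + p(k-12) + p(k-15) - ... (offsets j(3j∓1)/2, signs ++--, p(0)=1, p(<0)=0).
DP table for k = 0..38: p(0)=1, p(1)=1, p(2)=2, p(3)=3, p(4)=5, p(5)=7, p(6)=11, p(7)=15, p(8)=22, p(9)=30, p(10)=42, p(11)=56, p(12)=77, p(13)=101, p(14)=135, p(15)=176, p(16)=231, p(17)=297, p(18)=385, p(19)=490, p(20)=627, p(21)=792, p(22)=1002, p(23)=1255, p(24)=1575, p(25)=1958, p(26)=2436, p(27)=3010, p(28)=3718, p(29)=4565, p(30)=5604, p(31)=6842, p(32)=8349, p(33)=10143, p(34)=12310, p(35)=14883, p(36)=17977, p(37)=21637, p(38)=26015.
Final step: p(39) = p(38) + p(37) - p(34) - p(32) + p(27) + p(24) - p(17) - p(13) + p(4)
= 26015 + 21637 - 12310 - 8349 + 3010 + 1575 - 297 - 101 + 5
= 31185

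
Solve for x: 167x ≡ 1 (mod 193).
141

gcd(167, 193) = 1, so the inverse exists.
Extended Euclidean algorithm on (193, 167):
193 = 1 × 167 + 26  ⟹  26 = (1)·193 + (-1)·167
167 = 6 × 26 + 11  ⟹  11 = (-6)·193 + (7)·167
26 = 2 × 11 + 4  ⟹  4 = (13)·193 + (-15)·167
11 = 2 × 4 + 3  ⟹  3 = (-32)·193 + (37)·167
4 = 1 × 3 + 1  ⟹  1 = (45)·193 + (-52)·167
So (-52)·167 ≡ 1 (mod 193), i.e. 167^(-1) ≡ -52 ≡ 141 (mod 193).
Check: 167 × 141 = 23547 ≡ 1 (mod 193)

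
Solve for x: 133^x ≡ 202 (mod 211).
187

Baby-step giant-step with step n = ⌈√211⌉ = 15.
Baby steps 133^j mod 211 (j:value) for j=0..14: 0:1, 1:133, 2:176, 3:198, 4:170, 5:33, 6:169, 7:111, 8:204, 9:124, 10:34, 11:91, 12:76, 13:191, 14:83.
Giant-step multiplier: 133^(-15) ≡ 133^(210-15) = 133^195 ≡ 63 (mod 211).
Giant steps γ_i = 202·63^i mod 211: γ_0=202, γ_1=66, γ_2=149, γ_3=103, γ_4=159, γ_5=100, γ_6=181, γ_7=9, γ_8=145, γ_9=62, γ_10=108, γ_11=52, γ_12=111 (in table at j=7).
x = i·n + j = 12·15 + 7 = 187.
Check: 133^187 ≡ 202 (mod 211).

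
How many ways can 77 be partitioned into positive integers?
10619863

p(n) counts ways to write n as a sum of positive integers (order ignored).
Euler's pentagonal recurrence: p(k) = p(k-1) + p(k-2) - p(k-5) - p(k-7) + p(k-12) + p(k-15) - ... (offsets j(3j∓1)/2, signs ++--, p(0)=1, p(<0)=0).
DP table for k = 0..76: p(0)=1, p(1)=1, p(2)=2, p(3)=3, p(4)=5, p(5)=7, p(6)=11, p(7)=15, p(8)=22, p(9)=30, p(10)=42, p(11)=56, p(12)=77, p(13)=101, p(14)=135, p(15)=176, p(16)=231, p(17)=297, p(18)=385, p(19)=490, p(20)=627, p(21)=792, p(22)=1002, p(23)=1255, p(24)=1575, p(25)=1958, p(26)=2436, p(27)=3010, p(28)=3718, p(29)=4565, p(30)=5604, p(31)=6842, p(32)=8349, p(33)=10143, p(34)=12310, p(35)=14883, p(36)=17977, p(37)=21637, p(38)=26015, p(39)=31185, p(40)=37338, p(41)=44583, p(42)=53174, p(43)=63261, p(44)=75175, p(45)=89134, p(46)=105558, p(47)=124754, p(48)=147273, p(49)=173525, p(50)=204226, p(51)=239943, p(52)=281589, p(53)=329931, p(54)=386155, p(55)=451276, p(56)=526823, p(57)=614154, p(58)=715220, p(59)=831820, p(60)=966467, p(61)=1121505, p(62)=1300156, p(63)=1505499, p(64)=1741630, p(65)=2012558, p(66)=2323520, p(67)=2679689, p(68)=3087735, p(69)=3554345, p(70)=4087968, p(71)=4697205, p(72)=5392783, p(73)=6185689, p(74)=7089500, p(75)=8118264, p(76)=9289091.
Final step: p(77) = p(76) + p(75) - p(72) - p(70) + p(65) + p(62) - p(55) - p(51) + p(42) + p(37) - p(26) - p(20) + p(7) + p(0)
= 9289091 + 8118264 - 5392783 - 4087968 + 2012558 + 1300156 - 451276 - 239943 + 53174 + 21637 - 2436 - 627 + 15 + 1
= 10619863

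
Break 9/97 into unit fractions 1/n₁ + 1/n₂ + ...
1/11 + 1/534 + 1/569778

Greedy algorithm:
9/97: ceiling(97/9) = 11, use 1/11
2/1067: ceiling(1067/2) = 534, use 1/534
1/569778: ceiling(569778/1) = 569778, use 1/569778
Result: 9/97 = 1/11 + 1/534 + 1/569778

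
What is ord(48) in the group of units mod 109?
27

109 is prime, so ord(48) divides φ(109) = 108.
Divisors of 108: 1, 2, 3, 4, 6, 9, 12, 18, 27, 36, 54, 108.
Repeated squaring: 48^1 ≡ 48, 48^2 ≡ 15, 48^4 ≡ 7, 48^8 ≡ 49, 48^16 ≡ 3, 48^32 ≡ 9, 48^64 ≡ 81 (mod 109).
Test 48^d mod 109 for each divisor d in increasing order:
48^1 ≡ 48
48^2 ≡ 15
48^3 = 48^2·48^1 ≡ 66
48^4 ≡ 7
48^6 = 48^4·48^2 ≡ 105
48^9 = 48^8·48^1 ≡ 63
48^12 = 48^8·48^4 ≡ 16
48^18 = 48^16·48^2 ≡ 45
48^27 = 48^16·48^8·48^2·48^1 ≡ 1  ← first divisor giving 1
The order is 27.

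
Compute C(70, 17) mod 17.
4

Using Lucas' theorem:
Write n=70 and k=17 in base 17:
n in base 17: [4, 2]
k in base 17: [1, 0]
C(70,17) mod 17 = ∏ C(n_i, k_i) mod 17
Digit binomials (mod 17): C(4,1) = 4; C(2,0) = 1
Product: 4 × 1 = 4 ≡ 4 (mod 17)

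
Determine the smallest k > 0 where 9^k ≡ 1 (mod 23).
11

23 is prime, so ord(9) divides φ(23) = 22.
Divisors of 22: 1, 2, 11, 22.
Repeated squaring: 9^1 ≡ 9, 9^2 ≡ 12, 9^4 ≡ 6, 9^8 ≡ 13, 9^16 ≡ 8 (mod 23).
Test 9^d mod 23 for each divisor d in increasing order:
9^1 ≡ 9
9^2 ≡ 12
9^11 = 9^8·9^2·9^1 ≡ 1  ← first divisor giving 1
The order is 11.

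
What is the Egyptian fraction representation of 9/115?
1/13 + 1/748 + 1/1118260

Greedy algorithm:
9/115: ceiling(115/9) = 13, use 1/13
2/1495: ceiling(1495/2) = 748, use 1/748
1/1118260: ceiling(1118260/1) = 1118260, use 1/1118260
Result: 9/115 = 1/13 + 1/748 + 1/1118260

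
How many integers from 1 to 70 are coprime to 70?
24

70 = 2 × 5 × 7
φ(n) = n × ∏(1 - 1/p) for each prime p dividing n
φ(70) = 70 × (1 - 1/2) × (1 - 1/5) × (1 - 1/7) = 24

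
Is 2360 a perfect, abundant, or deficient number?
abundant

Proper divisors of 2360: sum = 1 + 2 + 4 + 5 + 8 + 10 + 20 + 40 + 59 + 118 + 236 + 295 + 472 + 590 + 1180 = 3040
Since 3040 > 2360, 2360 is abundant.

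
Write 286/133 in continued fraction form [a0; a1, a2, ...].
[2; 6, 1, 1, 1, 6]

Euclidean algorithm steps:
286 = 2 × 133 + 20
133 = 6 × 20 + 13
20 = 1 × 13 + 7
13 = 1 × 7 + 6
7 = 1 × 6 + 1
6 = 6 × 1 + 0
Continued fraction: [2; 6, 1, 1, 1, 6]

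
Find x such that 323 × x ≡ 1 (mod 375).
137

gcd(323, 375) = 1, so the inverse exists.
Extended Euclidean algorithm on (375, 323):
375 = 1 × 323 + 52  ⟹  52 = (1)·375 + (-1)·323
323 = 6 × 52 + 11  ⟹  11 = (-6)·375 + (7)·323
52 = 4 × 11 + 8  ⟹  8 = (25)·375 + (-29)·323
11 = 1 × 8 + 3  ⟹  3 = (-31)·375 + (36)·323
8 = 2 × 3 + 2  ⟹  2 = (87)·375 + (-101)·323
3 = 1 × 2 + 1  ⟹  1 = (-118)·375 + (137)·323
So (137)·323 ≡ 1 (mod 375), i.e. 323^(-1) ≡ 137 (mod 375).
Check: 323 × 137 = 44251 ≡ 1 (mod 375)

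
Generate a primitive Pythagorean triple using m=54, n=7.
(2867, 756, 2965)

Euclid's formula: a = m² - n², b = 2mn, c = m² + n²
m = 54, n = 7
a = 54² - 7² = 2916 - 49 = 2867
b = 2 × 54 × 7 = 756
c = 54² + 7² = 2916 + 49 = 2965
Verification: 2867² + 756² = 8219689 + 571536 = 8791225 = 2965² ✓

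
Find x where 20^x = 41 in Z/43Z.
24

Baby-step giant-step with step n = ⌈√43⌉ = 7.
Baby steps 20^j mod 43 (j:value) for j=0..6: 0:1, 1:20, 2:13, 3:2, 4:40, 5:26, 6:4.
Giant-step multiplier: 20^(-7) ≡ 20^(42-7) = 20^35 ≡ 7 (mod 43).
Giant steps γ_i = 41·7^i mod 43: γ_0=41, γ_1=29, γ_2=31, γ_3=2 (in table at j=3).
x = i·n + j = 3·7 + 3 = 24.
Check: 20^24 ≡ 41 (mod 43).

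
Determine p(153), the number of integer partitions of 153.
54770336324

p(n) counts ways to write n as a sum of positive integers (order ignored).
Euler's pentagonal recurrence: p(k) = p(k-1) + p(k-2) - p(k-5) - p(k-7) + p(k-12) + p(k-15) - ... (offsets j(3j∓1)/2, signs ++--, p(0)=1, p(<0)=0).
DP table for k = 0..152: p(0)=1, p(1)=1, p(2)=2, p(3)=3, p(4)=5, p(5)=7, p(6)=11, p(7)=15, p(8)=22, p(9)=30, p(10)=42, p(11)=56, p(12)=77, p(13)=101, p(14)=135, p(15)=176, p(16)=231, p(17)=297, p(18)=385, p(19)=490, p(20)=627, p(21)=792, p(22)=1002, p(23)=1255, p(24)=1575, p(25)=1958, p(26)=2436, p(27)=3010, p(28)=3718, p(29)=4565, p(30)=5604, p(31)=6842, p(32)=8349, p(33)=10143, p(34)=12310, p(35)=14883, p(36)=17977, p(37)=21637, p(38)=26015, p(39)=31185, p(40)=37338, p(41)=44583, p(42)=53174, p(43)=63261, p(44)=75175, p(45)=89134, p(46)=105558, p(47)=124754, p(48)=147273, p(49)=173525, p(50)=204226, p(51)=239943, p(52)=281589, p(53)=329931, p(54)=386155, p(55)=451276, p(56)=526823, p(57)=614154, p(58)=715220, p(59)=831820, p(60)=966467, p(61)=1121505, p(62)=1300156, p(63)=1505499, p(64)=1741630, p(65)=2012558, p(66)=2323520, p(67)=2679689, p(68)=3087735, p(69)=3554345, p(70)=4087968, p(71)=4697205, p(72)=5392783, p(73)=6185689, p(74)=7089500, p(75)=8118264, p(76)=9289091, p(77)=10619863, p(78)=12132164, p(79)=13848650, p(80)=15796476, p(81)=18004327, p(82)=20506255, p(83)=23338469, p(84)=26543660, p(85)=30167357, p(86)=34262962, p(87)=38887673, p(88)=44108109, p(89)=49995925, p(90)=56634173, p(91)=64112359, p(92)=72533807, p(93)=82010177, p(94)=92669720, p(95)=104651419, p(96)=118114304, p(97)=133230930, p(98)=150198136, p(99)=169229875, p(100)=190569292, p(101)=214481126, p(102)=241265379, p(103)=271248950, p(104)=304801365, p(105)=342325709, p(106)=384276336, p(107)=431149389, p(108)=483502844, p(109)=541946240, p(110)=607163746, p(111)=679903203, p(112)=761002156, p(113)=851376628, p(114)=952050665, p(115)=1064144451, p(116)=1188908248, p(117)=1327710076, p(118)=1482074143, p(119)=1653668665, p(120)=1844349560, p(121)=2056148051, p(122)=2291320912, p(123)=2552338241, p(124)=2841940500, p(125)=3163127352, p(126)=3519222692, p(127)=3913864295, p(128)=4351078600, p(129)=4835271870, p(130)=5371315400, p(131)=5964539504, p(132)=6620830889, p(133)=7346629512, p(134)=8149040695, p(135)=9035836076, p(136)=10015581680, p(137)=11097645016, p(138)=12292341831, p(139)=13610949895, p(140)=15065878135, p(141)=16670689208, p(142)=18440293320, p(143)=20390982757, p(144)=22540654445, p(145)=24908858009, p(146)=27517052599, p(147)=30388671978, p(148)=33549419497, p(149)=37027355200, p(150)=40853235313, p(151)=45060624582, p(152)=49686288421.
Final step: p(153) = p(152) + p(151) - p(148) - p(146) + p(141) + p(138) - p(131) - p(127) + p(118) + p(113) - p(102) - p(96) + p(83) + p(76) - p(61) - p(53) + p(36) + p(27) - p(8)
= 49686288421 + 45060624582 - 33549419497 - 27517052599 + 16670689208 + 12292341831 - 5964539504 - 3913864295 + 1482074143 + 851376628 - 241265379 - 118114304 + 23338469 + 9289091 - 1121505 - 329931 + 17977 + 3010 - 22
= 54770336324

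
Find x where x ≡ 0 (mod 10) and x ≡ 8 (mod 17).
110

Using Chinese Remainder Theorem:
M = 10 × 17 = 170
M1 = 17, M2 = 10
y1 = 17^(-1) mod 10 = 3
y2 = 10^(-1) mod 17 = 12
x = (0×17×3 + 8×10×12) mod 170 = 110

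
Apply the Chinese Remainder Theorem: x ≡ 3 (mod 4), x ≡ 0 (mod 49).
147

Using Chinese Remainder Theorem:
M = 4 × 49 = 196
M1 = 49, M2 = 4
y1 = 49^(-1) mod 4 = 1
y2 = 4^(-1) mod 49 = 37
x = (3×49×1 + 0×4×37) mod 196 = 147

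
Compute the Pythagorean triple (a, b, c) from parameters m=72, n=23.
(4655, 3312, 5713)

Euclid's formula: a = m² - n², b = 2mn, c = m² + n²
m = 72, n = 23
a = 72² - 23² = 5184 - 529 = 4655
b = 2 × 72 × 23 = 3312
c = 72² + 23² = 5184 + 529 = 5713
Verification: 4655² + 3312² = 21669025 + 10969344 = 32638369 = 5713² ✓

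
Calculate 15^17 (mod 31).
23

Repeated squaring. Binary of 17 = 10001.
15^1 ≡ 15 (mod 31); 15^2 ≡ 8 (mod 31); 15^4 ≡ 2 (mod 31); 15^8 ≡ 4 (mod 31); 15^16 ≡ 16 (mod 31)
15^17 = 15^1 × 15^16 ≡ 23 (mod 31)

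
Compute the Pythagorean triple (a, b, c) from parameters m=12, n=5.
(119, 120, 169)

Euclid's formula: a = m² - n², b = 2mn, c = m² + n²
m = 12, n = 5
a = 12² - 5² = 144 - 25 = 119
b = 2 × 12 × 5 = 120
c = 12² + 5² = 144 + 25 = 169
Verification: 119² + 120² = 14161 + 14400 = 28561 = 169² ✓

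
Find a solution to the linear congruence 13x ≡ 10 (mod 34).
x ≡ 6 (mod 34)

gcd(13, 34) = 1, which divides 10, so solutions exist.
Find 13^(-1) mod 34 by the extended Euclidean algorithm:
34 = 2 × 13 + 8  ⟹  8 = (1)·34 + (-2)·13
13 = 1 × 8 + 5  ⟹  5 = (-1)·34 + (3)·13
8 = 1 × 5 + 3  ⟹  3 = (2)·34 + (-5)·13
5 = 1 × 3 + 2  ⟹  2 = (-3)·34 + (8)·13
3 = 1 × 2 + 1  ⟹  1 = (5)·34 + (-13)·13
So (-13)·13 ≡ 1 (mod 34), i.e. 13^(-1) ≡ -13 ≡ 21 (mod 34).
x ≡ 21 × 10 = 210 ≡ 6 (mod 34).
Check: 13 × 6 = 78 ≡ 10 (mod 34).
Unique solution: x ≡ 6 (mod 34)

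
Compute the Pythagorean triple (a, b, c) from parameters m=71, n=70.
(141, 9940, 9941)

Euclid's formula: a = m² - n², b = 2mn, c = m² + n²
m = 71, n = 70
a = 71² - 70² = 5041 - 4900 = 141
b = 2 × 71 × 70 = 9940
c = 71² + 70² = 5041 + 4900 = 9941
Verification: 141² + 9940² = 19881 + 98803600 = 98823481 = 9941² ✓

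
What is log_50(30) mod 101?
6

Baby-step giant-step with step n = ⌈√101⌉ = 11.
Baby steps 50^j mod 101 (j:value) for j=0..10: 0:1, 1:50, 2:76, 3:63, 4:19, 5:41, 6:30, 7:86, 8:58, 9:72, 10:65.
h = 30 is already in the table at j=6, so x = 6.
Check: 50^6 ≡ 30 (mod 101).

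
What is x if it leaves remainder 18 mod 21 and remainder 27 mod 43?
543

Using Chinese Remainder Theorem:
M = 21 × 43 = 903
M1 = 43, M2 = 21
y1 = 43^(-1) mod 21 = 1
y2 = 21^(-1) mod 43 = 41
x = (18×43×1 + 27×21×41) mod 903 = 543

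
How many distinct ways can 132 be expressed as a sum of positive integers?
6620830889

p(n) counts ways to write n as a sum of positive integers (order ignored).
Euler's pentagonal recurrence: p(k) = p(k-1) + p(k-2) - p(k-5) - p(k-7) + p(k-12) + p(k-15) - ... (offsets j(3j∓1)/2, signs ++--, p(0)=1, p(<0)=0).
DP table for k = 0..131: p(0)=1, p(1)=1, p(2)=2, p(3)=3, p(4)=5, p(5)=7, p(6)=11, p(7)=15, p(8)=22, p(9)=30, p(10)=42, p(11)=56, p(12)=77, p(13)=101, p(14)=135, p(15)=176, p(16)=231, p(17)=297, p(18)=385, p(19)=490, p(20)=627, p(21)=792, p(22)=1002, p(23)=1255, p(24)=1575, p(25)=1958, p(26)=2436, p(27)=3010, p(28)=3718, p(29)=4565, p(30)=5604, p(31)=6842, p(32)=8349, p(33)=10143, p(34)=12310, p(35)=14883, p(36)=17977, p(37)=21637, p(38)=26015, p(39)=31185, p(40)=37338, p(41)=44583, p(42)=53174, p(43)=63261, p(44)=75175, p(45)=89134, p(46)=105558, p(47)=124754, p(48)=147273, p(49)=173525, p(50)=204226, p(51)=239943, p(52)=281589, p(53)=329931, p(54)=386155, p(55)=451276, p(56)=526823, p(57)=614154, p(58)=715220, p(59)=831820, p(60)=966467, p(61)=1121505, p(62)=1300156, p(63)=1505499, p(64)=1741630, p(65)=2012558, p(66)=2323520, p(67)=2679689, p(68)=3087735, p(69)=3554345, p(70)=4087968, p(71)=4697205, p(72)=5392783, p(73)=6185689, p(74)=7089500, p(75)=8118264, p(76)=9289091, p(77)=10619863, p(78)=12132164, p(79)=13848650, p(80)=15796476, p(81)=18004327, p(82)=20506255, p(83)=23338469, p(84)=26543660, p(85)=30167357, p(86)=34262962, p(87)=38887673, p(88)=44108109, p(89)=49995925, p(90)=56634173, p(91)=64112359, p(92)=72533807, p(93)=82010177, p(94)=92669720, p(95)=104651419, p(96)=118114304, p(97)=133230930, p(98)=150198136, p(99)=169229875, p(100)=190569292, p(101)=214481126, p(102)=241265379, p(103)=271248950, p(104)=304801365, p(105)=342325709, p(106)=384276336, p(107)=431149389, p(108)=483502844, p(109)=541946240, p(110)=607163746, p(111)=679903203, p(112)=761002156, p(113)=851376628, p(114)=952050665, p(115)=1064144451, p(116)=1188908248, p(117)=1327710076, p(118)=1482074143, p(119)=1653668665, p(120)=1844349560, p(121)=2056148051, p(122)=2291320912, p(123)=2552338241, p(124)=2841940500, p(125)=3163127352, p(126)=3519222692, p(127)=3913864295, p(128)=4351078600, p(129)=4835271870, p(130)=5371315400, p(131)=5964539504.
Final step: p(132) = p(131) + p(130) - p(127) - p(125) + p(120) + p(117) - p(110) - p(106) + p(97) + p(92) - p(81) - p(75) + p(62) + p(55) - p(40) - p(32) + p(15) + p(6)
= 5964539504 + 5371315400 - 3913864295 - 3163127352 + 1844349560 + 1327710076 - 607163746 - 384276336 + 133230930 + 72533807 - 18004327 - 8118264 + 1300156 + 451276 - 37338 - 8349 + 176 + 11
= 6620830889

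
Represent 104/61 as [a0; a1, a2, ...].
[1; 1, 2, 2, 1, 1, 3]

Euclidean algorithm steps:
104 = 1 × 61 + 43
61 = 1 × 43 + 18
43 = 2 × 18 + 7
18 = 2 × 7 + 4
7 = 1 × 4 + 3
4 = 1 × 3 + 1
3 = 3 × 1 + 0
Continued fraction: [1; 1, 2, 2, 1, 1, 3]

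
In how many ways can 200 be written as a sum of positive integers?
3972999029388

p(n) counts ways to write n as a sum of positive integers (order ignored).
Euler's pentagonal recurrence: p(k) = p(k-1) + p(k-2) - p(k-5) - p(k-7) + p(k-12) + p(k-15) - ... (offsets j(3j∓1)/2, signs ++--, p(0)=1, p(<0)=0).
DP table for k = 0..199: p(0)=1, p(1)=1, p(2)=2, p(3)=3, p(4)=5, p(5)=7, p(6)=11, p(7)=15, p(8)=22, p(9)=30, p(10)=42, p(11)=56, p(12)=77, p(13)=101, p(14)=135, p(15)=176, p(16)=231, p(17)=297, p(18)=385, p(19)=490, p(20)=627, p(21)=792, p(22)=1002, p(23)=1255, p(24)=1575, p(25)=1958, p(26)=2436, p(27)=3010, p(28)=3718, p(29)=4565, p(30)=5604, p(31)=6842, p(32)=8349, p(33)=10143, p(34)=12310, p(35)=14883, p(36)=17977, p(37)=21637, p(38)=26015, p(39)=31185, p(40)=37338, p(41)=44583, p(42)=53174, p(43)=63261, p(44)=75175, p(45)=89134, p(46)=105558, p(47)=124754, p(48)=147273, p(49)=173525, p(50)=204226, p(51)=239943, p(52)=281589, p(53)=329931, p(54)=386155, p(55)=451276, p(56)=526823, p(57)=614154, p(58)=715220, p(59)=831820, p(60)=966467, p(61)=1121505, p(62)=1300156, p(63)=1505499, p(64)=1741630, p(65)=2012558, p(66)=2323520, p(67)=2679689, p(68)=3087735, p(69)=3554345, p(70)=4087968, p(71)=4697205, p(72)=5392783, p(73)=6185689, p(74)=7089500, p(75)=8118264, p(76)=9289091, p(77)=10619863, p(78)=12132164, p(79)=13848650, p(80)=15796476, p(81)=18004327, p(82)=20506255, p(83)=23338469, p(84)=26543660, p(85)=30167357, p(86)=34262962, p(87)=38887673, p(88)=44108109, p(89)=49995925, p(90)=56634173, p(91)=64112359, p(92)=72533807, p(93)=82010177, p(94)=92669720, p(95)=104651419, p(96)=118114304, p(97)=133230930, p(98)=150198136, p(99)=169229875, p(100)=190569292, p(101)=214481126, p(102)=241265379, p(103)=271248950, p(104)=304801365, p(105)=342325709, p(106)=384276336, p(107)=431149389, p(108)=483502844, p(109)=541946240, p(110)=607163746, p(111)=679903203, p(112)=761002156, p(113)=851376628, p(114)=952050665, p(115)=1064144451, p(116)=1188908248, p(117)=1327710076, p(118)=1482074143, p(119)=1653668665, p(120)=1844349560, p(121)=2056148051, p(122)=2291320912, p(123)=2552338241, p(124)=2841940500, p(125)=3163127352, p(126)=3519222692, p(127)=3913864295, p(128)=4351078600, p(129)=4835271870, p(130)=5371315400, p(131)=5964539504, p(132)=6620830889, p(133)=7346629512, p(134)=8149040695, p(135)=9035836076, p(136)=10015581680, p(137)=11097645016, p(138)=12292341831, p(139)=13610949895, p(140)=15065878135, p(141)=16670689208, p(142)=18440293320, p(143)=20390982757, p(144)=22540654445, p(145)=24908858009, p(146)=27517052599, p(147)=30388671978, p(148)=33549419497, p(149)=37027355200, p(150)=40853235313, p(151)=45060624582, p(152)=49686288421, p(153)=54770336324, p(154)=60356673280, p(155)=66493182097, p(156)=73232243759, p(157)=80630964769, p(158)=88751778802, p(159)=97662728555, p(160)=107438159466, p(161)=118159068427, p(162)=129913904637, p(163)=142798995930, p(164)=156919475295, p(165)=172389800255, p(166)=189334822579, p(167)=207890420102, p(168)=228204732751, p(169)=250438925115, p(170)=274768617130, p(171)=301384802048, p(172)=330495499613, p(173)=362326859895, p(174)=397125074750, p(175)=435157697830, p(176)=476715857290, p(177)=522115831195, p(178)=571701605655, p(179)=625846753120, p(180)=684957390936, p(181)=749474411781, p(182)=819876908323, p(183)=896684817527, p(184)=980462880430, p(185)=1071823774337, p(186)=1171432692373, p(187)=1280011042268, p(188)=1398341745571, p(189)=1527273599625, p(190)=1667727404093, p(191)=1820701100652, p(192)=1987276856363, p(193)=2168627105469, p(194)=2366022741845, p(195)=2580840212973, p(196)=2814570987591, p(197)=3068829878530, p(198)=3345365983698, p(199)=3646072432125.
Final step: p(200) = p(199) + p(198) - p(195) - p(193) + p(188) + p(185) - p(178) - p(174) + p(165) + p(160) - p(149) - p(143) + p(130) + p(123) - p(108) - p(100) + p(83) + p(74) - p(55) - p(45) + p(24) + p(13)
= 3646072432125 + 3345365983698 - 2580840212973 - 2168627105469 + 1398341745571 + 1071823774337 - 571701605655 - 397125074750 + 172389800255 + 107438159466 - 37027355200 - 20390982757 + 5371315400 + 2552338241 - 483502844 - 190569292 + 23338469 + 7089500 - 451276 - 89134 + 1575 + 101
= 3972999029388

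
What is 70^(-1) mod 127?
49

gcd(70, 127) = 1, so the inverse exists.
Extended Euclidean algorithm on (127, 70):
127 = 1 × 70 + 57  ⟹  57 = (1)·127 + (-1)·70
70 = 1 × 57 + 13  ⟹  13 = (-1)·127 + (2)·70
57 = 4 × 13 + 5  ⟹  5 = (5)·127 + (-9)·70
13 = 2 × 5 + 3  ⟹  3 = (-11)·127 + (20)·70
5 = 1 × 3 + 2  ⟹  2 = (16)·127 + (-29)·70
3 = 1 × 2 + 1  ⟹  1 = (-27)·127 + (49)·70
So (49)·70 ≡ 1 (mod 127), i.e. 70^(-1) ≡ 49 (mod 127).
Check: 70 × 49 = 3430 ≡ 1 (mod 127)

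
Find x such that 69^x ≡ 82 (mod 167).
85

Baby-step giant-step with step n = ⌈√167⌉ = 13.
Baby steps 69^j mod 167 (j:value) for j=0..12: 0:1, 1:69, 2:85, 3:20, 4:44, 5:30, 6:66, 7:45, 8:99, 9:151, 10:65, 11:143, 12:14.
Giant-step multiplier: 69^(-13) ≡ 69^(166-13) = 69^153 ≡ 51 (mod 167).
Giant steps γ_i = 82·51^i mod 167: γ_0=82, γ_1=7, γ_2=23, γ_3=4, γ_4=37, γ_5=50, γ_6=45 (in table at j=7).
x = i·n + j = 6·13 + 7 = 85.
Check: 69^85 ≡ 82 (mod 167).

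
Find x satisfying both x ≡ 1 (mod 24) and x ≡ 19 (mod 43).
793

Using Chinese Remainder Theorem:
M = 24 × 43 = 1032
M1 = 43, M2 = 24
y1 = 43^(-1) mod 24 = 19
y2 = 24^(-1) mod 43 = 9
x = (1×43×19 + 19×24×9) mod 1032 = 793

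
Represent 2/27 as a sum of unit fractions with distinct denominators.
1/14 + 1/378

Greedy algorithm:
2/27: ceiling(27/2) = 14, use 1/14
1/378: ceiling(378/1) = 378, use 1/378
Result: 2/27 = 1/14 + 1/378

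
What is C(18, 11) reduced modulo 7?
2

Using Lucas' theorem:
Write n=18 and k=11 in base 7:
n in base 7: [2, 4]
k in base 7: [1, 4]
C(18,11) mod 7 = ∏ C(n_i, k_i) mod 7
Digit binomials (mod 7): C(2,1) = 2; C(4,4) = 1
Product: 2 × 1 = 2 ≡ 2 (mod 7)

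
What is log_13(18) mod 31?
16

Baby-step giant-step with step n = ⌈√31⌉ = 6.
Baby steps 13^j mod 31 (j:value) for j=0..5: 0:1, 1:13, 2:14, 3:27, 4:10, 5:6.
Giant-step multiplier: 13^(-6) ≡ 13^(30-6) = 13^24 ≡ 2 (mod 31).
Giant steps γ_i = 18·2^i mod 31: γ_0=18, γ_1=5, γ_2=10 (in table at j=4).
x = i·n + j = 2·6 + 4 = 16.
Check: 13^16 ≡ 18 (mod 31).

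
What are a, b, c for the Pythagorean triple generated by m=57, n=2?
(3245, 228, 3253)

Euclid's formula: a = m² - n², b = 2mn, c = m² + n²
m = 57, n = 2
a = 57² - 2² = 3249 - 4 = 3245
b = 2 × 57 × 2 = 228
c = 57² + 2² = 3249 + 4 = 3253
Verification: 3245² + 228² = 10530025 + 51984 = 10582009 = 3253² ✓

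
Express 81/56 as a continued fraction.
[1; 2, 4, 6]

Euclidean algorithm steps:
81 = 1 × 56 + 25
56 = 2 × 25 + 6
25 = 4 × 6 + 1
6 = 6 × 1 + 0
Continued fraction: [1; 2, 4, 6]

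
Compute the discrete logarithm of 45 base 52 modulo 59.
22

Baby-step giant-step with step n = ⌈√59⌉ = 8.
Baby steps 52^j mod 59 (j:value) for j=0..7: 0:1, 1:52, 2:49, 3:11, 4:41, 5:8, 6:3, 7:38.
Giant-step multiplier: 52^(-8) ≡ 52^(58-8) = 52^50 ≡ 57 (mod 59).
Giant steps γ_i = 45·57^i mod 59: γ_0=45, γ_1=28, γ_2=3 (in table at j=6).
x = i·n + j = 2·8 + 6 = 22.
Check: 52^22 ≡ 45 (mod 59).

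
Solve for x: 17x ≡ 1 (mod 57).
47

gcd(17, 57) = 1, so the inverse exists.
Extended Euclidean algorithm on (57, 17):
57 = 3 × 17 + 6  ⟹  6 = (1)·57 + (-3)·17
17 = 2 × 6 + 5  ⟹  5 = (-2)·57 + (7)·17
6 = 1 × 5 + 1  ⟹  1 = (3)·57 + (-10)·17
So (-10)·17 ≡ 1 (mod 57), i.e. 17^(-1) ≡ -10 ≡ 47 (mod 57).
Check: 17 × 47 = 799 ≡ 1 (mod 57)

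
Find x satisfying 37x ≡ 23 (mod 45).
x ≡ 14 (mod 45)

gcd(37, 45) = 1, which divides 23, so solutions exist.
Find 37^(-1) mod 45 by the extended Euclidean algorithm:
45 = 1 × 37 + 8  ⟹  8 = (1)·45 + (-1)·37
37 = 4 × 8 + 5  ⟹  5 = (-4)·45 + (5)·37
8 = 1 × 5 + 3  ⟹  3 = (5)·45 + (-6)·37
5 = 1 × 3 + 2  ⟹  2 = (-9)·45 + (11)·37
3 = 1 × 2 + 1  ⟹  1 = (14)·45 + (-17)·37
So (-17)·37 ≡ 1 (mod 45), i.e. 37^(-1) ≡ -17 ≡ 28 (mod 45).
x ≡ 28 × 23 = 644 ≡ 14 (mod 45).
Check: 37 × 14 = 518 ≡ 23 (mod 45).
Unique solution: x ≡ 14 (mod 45)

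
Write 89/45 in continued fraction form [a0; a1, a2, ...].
[1; 1, 44]

Euclidean algorithm steps:
89 = 1 × 45 + 44
45 = 1 × 44 + 1
44 = 44 × 1 + 0
Continued fraction: [1; 1, 44]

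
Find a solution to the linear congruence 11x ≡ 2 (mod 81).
x ≡ 37 (mod 81)

gcd(11, 81) = 1, which divides 2, so solutions exist.
Find 11^(-1) mod 81 by the extended Euclidean algorithm:
81 = 7 × 11 + 4  ⟹  4 = (1)·81 + (-7)·11
11 = 2 × 4 + 3  ⟹  3 = (-2)·81 + (15)·11
4 = 1 × 3 + 1  ⟹  1 = (3)·81 + (-22)·11
So (-22)·11 ≡ 1 (mod 81), i.e. 11^(-1) ≡ -22 ≡ 59 (mod 81).
x ≡ 59 × 2 = 118 ≡ 37 (mod 81).
Check: 11 × 37 = 407 ≡ 2 (mod 81).
Unique solution: x ≡ 37 (mod 81)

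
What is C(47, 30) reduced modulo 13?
2

Using Lucas' theorem:
Write n=47 and k=30 in base 13:
n in base 13: [3, 8]
k in base 13: [2, 4]
C(47,30) mod 13 = ∏ C(n_i, k_i) mod 13
Digit binomials (mod 13): C(3,2) = 3; C(8,4) = 70 ≡ 5
Product: 3 × 5 = 15 ≡ 2 (mod 13)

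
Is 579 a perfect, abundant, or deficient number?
deficient

Proper divisors of 579: sum = 1 + 3 + 193 = 197
Since 197 < 579, 579 is deficient.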